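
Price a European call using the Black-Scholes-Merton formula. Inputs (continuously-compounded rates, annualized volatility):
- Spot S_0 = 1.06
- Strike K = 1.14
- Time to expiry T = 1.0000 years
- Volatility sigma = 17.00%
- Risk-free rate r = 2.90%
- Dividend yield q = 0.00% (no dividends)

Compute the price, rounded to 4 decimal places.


d1 = (ln(S/K) + (r - q + 0.5*sigma^2) * T) / (sigma * sqrt(T)) = -0.17240797
d2 = d1 - sigma * sqrt(T) = -0.34240797
exp(-rT) = 0.97141646; exp(-qT) = 1.00000000
C = S_0 * exp(-qT) * N(d1) - K * exp(-rT) * N(d2)
N(d1) = 0.43155840; N(d2) = 0.36602195
C = 1.0600 * 1.00000000 * 0.43155840 - 1.1400 * 0.97141646 * 0.36602195 = 0.0521

Answer: Price = 0.0521


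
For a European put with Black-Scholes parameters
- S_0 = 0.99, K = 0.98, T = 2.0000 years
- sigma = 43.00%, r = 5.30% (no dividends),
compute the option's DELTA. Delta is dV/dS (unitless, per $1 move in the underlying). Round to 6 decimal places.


Answer: Delta = -0.310279

Derivation:
d1 = 0.4950608683; d2 = -0.1130509636
phi(d1) = 0.3529315448; exp(-qT) = 1.0000000000; exp(-rT) = 0.8994246481
N(-d1) = 0.3102785776
Delta = -exp(-qT) * N(-d1) = -1.0000000000 * 0.3102785776 = -0.310279


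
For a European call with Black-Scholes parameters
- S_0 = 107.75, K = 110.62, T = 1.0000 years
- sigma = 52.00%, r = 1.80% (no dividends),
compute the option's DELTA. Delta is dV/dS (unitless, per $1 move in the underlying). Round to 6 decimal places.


d1 = 0.2440631239; d2 = -0.2759368761
phi(d1) = 0.3872356187; exp(-qT) = 1.0000000000; exp(-rT) = 0.9821610324
N(d1) = 0.5964090340
Delta = exp(-qT) * N(d1) = 1.0000000000 * 0.5964090340 = 0.596409

Answer: Delta = 0.596409


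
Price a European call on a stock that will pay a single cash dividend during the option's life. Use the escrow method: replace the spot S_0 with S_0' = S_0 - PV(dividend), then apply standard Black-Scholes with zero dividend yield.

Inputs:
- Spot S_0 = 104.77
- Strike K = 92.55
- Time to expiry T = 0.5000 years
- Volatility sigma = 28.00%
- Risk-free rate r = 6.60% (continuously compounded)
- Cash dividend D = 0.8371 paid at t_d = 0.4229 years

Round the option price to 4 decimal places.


PV(D) = D * exp(-r * t_d) = 0.8371 * 0.97247452 = 0.81405842
S_0' = S_0 - PV(D) = 104.7700 - 0.81405842 = 103.95594158
d1 = (ln(S_0'/K) + (r + sigma^2/2)*T) / (sigma*sqrt(T)) = 0.85266033
d2 = d1 - sigma*sqrt(T) = 0.65467043
exp(-rT) = 0.96753856
N(d1) = 0.80307615; N(d2) = 0.74366002
C = S_0' * N(d1) - K * exp(-rT) * N(d2) = 103.95594158 * 0.80307615 - 92.5500 * 0.96753856 * 0.74366002 = 16.8930

Answer: Price = 16.8930


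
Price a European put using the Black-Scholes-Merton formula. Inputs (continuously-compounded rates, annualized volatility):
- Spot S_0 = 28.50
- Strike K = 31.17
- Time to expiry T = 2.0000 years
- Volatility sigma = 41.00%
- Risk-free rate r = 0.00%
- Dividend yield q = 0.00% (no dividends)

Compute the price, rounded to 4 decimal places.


Answer: Price = 8.2196

Derivation:
d1 = (ln(S/K) + (r - q + 0.5*sigma^2) * T) / (sigma * sqrt(T)) = 0.13546785
d2 = d1 - sigma * sqrt(T) = -0.44435971
exp(-rT) = 1.00000000; exp(-qT) = 1.00000000
P = K * exp(-rT) * N(-d2) - S_0 * exp(-qT) * N(-d1)
N(-d1) = 0.44612099; N(-d2) = 0.67160873
P = 31.1700 * 1.00000000 * 0.67160873 - 28.5000 * 1.00000000 * 0.44612099 = 8.2196


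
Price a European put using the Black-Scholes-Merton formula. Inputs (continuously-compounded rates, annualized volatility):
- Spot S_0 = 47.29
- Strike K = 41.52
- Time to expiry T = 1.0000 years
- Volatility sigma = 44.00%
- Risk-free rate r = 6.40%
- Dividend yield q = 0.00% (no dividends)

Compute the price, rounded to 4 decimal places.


d1 = (ln(S/K) + (r - q + 0.5*sigma^2) * T) / (sigma * sqrt(T)) = 0.66119004
d2 = d1 - sigma * sqrt(T) = 0.22119004
exp(-rT) = 0.93800500; exp(-qT) = 1.00000000
P = K * exp(-rT) * N(-d2) - S_0 * exp(-qT) * N(-d1)
N(-d1) = 0.25424522; N(-d2) = 0.41247223
P = 41.5200 * 0.93800500 * 0.41247223 - 47.2900 * 1.00000000 * 0.25424522 = 4.0409

Answer: Price = 4.0409


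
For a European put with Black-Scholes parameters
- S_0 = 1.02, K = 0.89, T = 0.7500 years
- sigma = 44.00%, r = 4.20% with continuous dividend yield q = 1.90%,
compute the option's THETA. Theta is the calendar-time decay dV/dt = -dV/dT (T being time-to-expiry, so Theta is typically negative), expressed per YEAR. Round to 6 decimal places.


Answer: Theta = -0.075667

Derivation:
d1 = 0.5935854731; d2 = 0.2125342954
phi(d1) = 0.3345026791; exp(-qT) = 0.9858510507; exp(-rT) = 0.9689909565
Theta = -S*exp(-qT)*phi(d1)*sigma/(2*sqrt(T)) + r*K*exp(-rT)*N(-d2) - q*S*exp(-qT)*N(-d1)
N(-d1) = 0.2763946998; N(-d2) = 0.4158451125; sqrt(T) = 0.8660254038
Term 1 = -1.0200 * 0.9858510507 * 0.3345026791 * 0.4400 / (2 * 0.8660254038) = -0.0854482406
Term 2 = 0.0420 * 0.8900 * 0.9689909565 * 0.4158451125 = 0.0150622767
Term 3 = -0.0190 * 1.0200 * 0.9858510507 * 0.2763946998 = -0.0052807400
Theta = -0.0854482406 + (0.0150622767) + (-0.0052807400) = -0.075667


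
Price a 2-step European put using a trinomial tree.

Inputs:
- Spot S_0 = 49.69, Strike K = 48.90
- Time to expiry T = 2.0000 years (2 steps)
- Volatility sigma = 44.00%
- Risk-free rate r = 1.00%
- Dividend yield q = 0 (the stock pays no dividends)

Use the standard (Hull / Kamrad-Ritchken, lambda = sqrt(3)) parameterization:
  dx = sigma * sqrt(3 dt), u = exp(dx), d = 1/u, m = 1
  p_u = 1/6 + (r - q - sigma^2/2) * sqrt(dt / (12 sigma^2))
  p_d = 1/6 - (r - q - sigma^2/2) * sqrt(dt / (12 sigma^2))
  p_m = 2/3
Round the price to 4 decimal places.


dt = T/N = 1.000000; dx = sigma*sqrt(3*dt) = 0.762102
u = exp(dx) = 2.142776; d = 1/u = 0.466684
p_u = 0.109719, p_m = 0.666667, p_d = 0.223614
Discount per step: exp(-r*dt) = 0.990050
Stock lattice S(k, j) with j the centered position index:
  k=0: S(0,+0) = 49.6900
  k=1: S(1,-1) = 23.1895; S(1,+0) = 49.6900; S(1,+1) = 106.4746
  k=2: S(2,-2) = 10.8222; S(2,-1) = 23.1895; S(2,+0) = 49.6900; S(2,+1) = 106.4746; S(2,+2) = 228.1512
Terminal payoffs V(N, j) = max(K - S_T, 0):
  V(2,-2) = 38.077806; V(2,-1) = 25.710459; V(2,+0) = 0.000000; V(2,+1) = 0.000000; V(2,+2) = 0.000000
Backward induction: V(k, j) = exp(-r*dt) * [p_u * V(k+1, j+1) + p_m * V(k+1, j) + p_d * V(k+1, j-1)]
  V(1,-1) = exp(-r*dt) * [p_u*0.000000 + p_m*25.710459 + p_d*38.077806] = 25.399780
  V(1,+0) = exp(-r*dt) * [p_u*0.000000 + p_m*0.000000 + p_d*25.710459] = 5.692023
  V(1,+1) = exp(-r*dt) * [p_u*0.000000 + p_m*0.000000 + p_d*0.000000] = 0.000000
  V(0,+0) = exp(-r*dt) * [p_u*0.000000 + p_m*5.692023 + p_d*25.399780] = 9.380166

Answer: Price = V(0,0) = 9.3802


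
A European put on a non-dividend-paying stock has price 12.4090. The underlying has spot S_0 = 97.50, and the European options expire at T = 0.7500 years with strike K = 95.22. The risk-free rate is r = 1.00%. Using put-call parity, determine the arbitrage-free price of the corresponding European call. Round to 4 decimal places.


Answer: Call price = 15.4005

Derivation:
Put-call parity: C - P = S_0 * exp(-qT) - K * exp(-rT).
S_0 * exp(-qT) = 97.5000 * 1.00000000 = 97.50000000
K * exp(-rT) = 95.2200 * 0.99252805 = 94.50852138
C = P + S*exp(-qT) - K*exp(-rT)
C = 12.4090 + 97.50000000 - 94.50852138 = 15.4005


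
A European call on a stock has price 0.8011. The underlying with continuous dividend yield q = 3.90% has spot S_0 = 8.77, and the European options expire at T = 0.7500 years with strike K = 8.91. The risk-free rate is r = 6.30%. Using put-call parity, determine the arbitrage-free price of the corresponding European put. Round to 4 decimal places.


Answer: Put price = 0.7827

Derivation:
Put-call parity: C - P = S_0 * exp(-qT) - K * exp(-rT).
S_0 * exp(-qT) = 8.7700 * 0.97117364 = 8.51719283
K * exp(-rT) = 8.9100 * 0.95384891 = 8.49879375
P = C - S*exp(-qT) + K*exp(-rT)
P = 0.8011 - 8.51719283 + 8.49879375 = 0.7827


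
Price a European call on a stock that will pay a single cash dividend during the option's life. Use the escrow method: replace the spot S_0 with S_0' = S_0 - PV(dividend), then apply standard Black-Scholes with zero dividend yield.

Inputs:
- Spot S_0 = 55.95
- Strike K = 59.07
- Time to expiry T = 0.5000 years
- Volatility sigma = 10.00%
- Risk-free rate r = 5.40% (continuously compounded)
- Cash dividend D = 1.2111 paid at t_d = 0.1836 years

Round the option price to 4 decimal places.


Answer: Price = 0.5744

Derivation:
PV(D) = D * exp(-r * t_d) = 1.2111 * 0.99013459 = 1.19915200
S_0' = S_0 - PV(D) = 55.9500 - 1.19915200 = 54.75084800
d1 = (ln(S_0'/K) + (r + sigma^2/2)*T) / (sigma*sqrt(T)) = -0.65662394
d2 = d1 - sigma*sqrt(T) = -0.72733462
exp(-rT) = 0.97336124
N(d1) = 0.25571138; N(d2) = 0.23351050
C = S_0' * N(d1) - K * exp(-rT) * N(d2) = 54.75084800 * 0.25571138 - 59.0700 * 0.97336124 * 0.23351050 = 0.5744


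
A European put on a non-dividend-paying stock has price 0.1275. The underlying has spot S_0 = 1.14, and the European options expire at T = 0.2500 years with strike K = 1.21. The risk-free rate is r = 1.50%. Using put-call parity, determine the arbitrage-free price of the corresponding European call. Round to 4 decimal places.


Put-call parity: C - P = S_0 * exp(-qT) - K * exp(-rT).
S_0 * exp(-qT) = 1.1400 * 1.00000000 = 1.14000000
K * exp(-rT) = 1.2100 * 0.99625702 = 1.20547100
C = P + S*exp(-qT) - K*exp(-rT)
C = 0.1275 + 1.14000000 - 1.20547100 = 0.0620

Answer: Call price = 0.0620


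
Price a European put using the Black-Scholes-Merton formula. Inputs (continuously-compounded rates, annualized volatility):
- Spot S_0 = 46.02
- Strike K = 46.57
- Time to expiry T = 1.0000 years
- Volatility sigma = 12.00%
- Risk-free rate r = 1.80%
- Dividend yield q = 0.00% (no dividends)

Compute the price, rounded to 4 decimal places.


Answer: Price = 2.0576

Derivation:
d1 = (ln(S/K) + (r - q + 0.5*sigma^2) * T) / (sigma * sqrt(T)) = 0.11099606
d2 = d1 - sigma * sqrt(T) = -0.00900394
exp(-rT) = 0.98216103; exp(-qT) = 1.00000000
P = K * exp(-rT) * N(-d2) - S_0 * exp(-qT) * N(-d1)
N(-d1) = 0.45580973; N(-d2) = 0.50359200
P = 46.5700 * 0.98216103 * 0.50359200 - 46.0200 * 1.00000000 * 0.45580973 = 2.0576


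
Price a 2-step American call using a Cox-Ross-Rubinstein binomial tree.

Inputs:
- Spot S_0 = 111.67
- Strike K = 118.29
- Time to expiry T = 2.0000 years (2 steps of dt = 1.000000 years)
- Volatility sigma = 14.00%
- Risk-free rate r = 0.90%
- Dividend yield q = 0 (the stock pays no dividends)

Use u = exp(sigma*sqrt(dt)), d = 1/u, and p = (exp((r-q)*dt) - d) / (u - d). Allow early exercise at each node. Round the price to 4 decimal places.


Answer: Price = V(0,0) = 7.1549

Derivation:
dt = T/N = 1.000000
u = exp(sigma*sqrt(dt)) = 1.150274; d = 1/u = 0.869358
p = (exp((r-q)*dt) - d) / (u - d) = 0.497240
Discount per step: exp(-r*dt) = 0.991040
Stock lattice S(k, i) with i counting down-moves:
  k=0: S(0,0) = 111.6700
  k=1: S(1,0) = 128.4511; S(1,1) = 97.0812
  k=2: S(2,0) = 147.7539; S(2,1) = 111.6700; S(2,2) = 84.3984
Terminal payoffs V(N, i) = max(S_T - K, 0):
  V(2,0) = 29.463906; V(2,1) = 0.000000; V(2,2) = 0.000000
Backward induction: V(k, i) = exp(-r*dt) * [p * V(k+1, i) + (1-p) * V(k+1, i+1)]; then take max(V_cont, immediate exercise) for American.
  V(1,0) = exp(-r*dt) * [p*29.463906 + (1-p)*0.000000] = 14.519361; exercise = 10.161075; V(1,0) = max -> 14.519361
  V(1,1) = exp(-r*dt) * [p*0.000000 + (1-p)*0.000000] = 0.000000; exercise = 0.000000; V(1,1) = max -> 0.000000
  V(0,0) = exp(-r*dt) * [p*14.519361 + (1-p)*0.000000] = 7.154919; exercise = 0.000000; V(0,0) = max -> 7.154919


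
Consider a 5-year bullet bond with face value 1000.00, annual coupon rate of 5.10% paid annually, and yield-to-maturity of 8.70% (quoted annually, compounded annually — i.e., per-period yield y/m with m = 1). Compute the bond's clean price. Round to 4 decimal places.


Answer: Price = 858.8757

Derivation:
Coupon per period c = face * coupon_rate / m = 51.000000
Periods per year m = 1; per-period yield y/m = 0.087000
Number of cashflows N = 5
Cashflows (t years, CF_t, discount factor 1/(1+y/m)^(m*t), PV):
  t = 1.0000: CF_t = 51.000000, DF = 0.919963, PV = 46.918123
  t = 2.0000: CF_t = 51.000000, DF = 0.846332, PV = 43.162947
  t = 3.0000: CF_t = 51.000000, DF = 0.778595, PV = 39.708323
  t = 4.0000: CF_t = 51.000000, DF = 0.716278, PV = 36.530196
  t = 5.0000: CF_t = 1051.000000, DF = 0.658950, PV = 692.556159
Price P = sum_t PV_t = 858.875747


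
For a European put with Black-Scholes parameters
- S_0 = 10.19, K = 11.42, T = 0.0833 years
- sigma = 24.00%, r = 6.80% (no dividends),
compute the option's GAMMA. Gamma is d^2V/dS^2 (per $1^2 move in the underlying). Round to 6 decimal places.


d1 = -1.5287816915; d2 = -1.5980498660
phi(d1) = 0.1239936080; exp(-qT) = 1.0000000000; exp(-rT) = 0.9943516125
Gamma = exp(-qT) * phi(d1) / (S * sigma * sqrt(T)) = 1.0000000000 * 0.1239936080 / (10.1900 * 0.2400 * 0.2886173938) = 0.175667

Answer: Gamma = 0.175667


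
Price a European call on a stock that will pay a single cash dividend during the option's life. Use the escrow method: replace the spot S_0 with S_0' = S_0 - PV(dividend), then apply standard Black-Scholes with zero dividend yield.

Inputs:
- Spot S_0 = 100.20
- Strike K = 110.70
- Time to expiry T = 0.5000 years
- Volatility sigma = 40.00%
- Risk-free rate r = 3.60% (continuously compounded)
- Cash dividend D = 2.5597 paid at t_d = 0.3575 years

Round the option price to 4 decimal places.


PV(D) = D * exp(-r * t_d) = 2.5597 * 0.98721246 = 2.52696774
S_0' = S_0 - PV(D) = 100.2000 - 2.52696774 = 97.67303226
d1 = (ln(S_0'/K) + (r + sigma^2/2)*T) / (sigma*sqrt(T)) = -0.23758203
d2 = d1 - sigma*sqrt(T) = -0.52042474
exp(-rT) = 0.98216103
N(d1) = 0.40610265; N(d2) = 0.30138379
C = S_0' * N(d1) - K * exp(-rT) * N(d2) = 97.67303226 * 0.40610265 - 110.7000 * 0.98216103 * 0.30138379 = 6.8973

Answer: Price = 6.8973


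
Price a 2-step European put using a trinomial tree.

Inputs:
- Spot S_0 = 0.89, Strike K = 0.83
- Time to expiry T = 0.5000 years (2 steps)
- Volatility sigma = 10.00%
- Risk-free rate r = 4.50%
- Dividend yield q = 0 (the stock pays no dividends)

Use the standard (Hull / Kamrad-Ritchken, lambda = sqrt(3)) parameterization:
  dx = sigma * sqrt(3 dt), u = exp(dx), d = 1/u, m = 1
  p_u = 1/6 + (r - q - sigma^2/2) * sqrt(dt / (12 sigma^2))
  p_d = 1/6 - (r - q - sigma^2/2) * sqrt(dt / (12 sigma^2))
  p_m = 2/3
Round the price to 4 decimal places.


dt = T/N = 0.250000; dx = sigma*sqrt(3*dt) = 0.086603
u = exp(dx) = 1.090463; d = 1/u = 0.917042
p_u = 0.224402, p_m = 0.666667, p_d = 0.108932
Discount per step: exp(-r*dt) = 0.988813
Stock lattice S(k, j) with j the centered position index:
  k=0: S(0,+0) = 0.8900
  k=1: S(1,-1) = 0.8162; S(1,+0) = 0.8900; S(1,+1) = 0.9705
  k=2: S(2,-2) = 0.7485; S(2,-1) = 0.8162; S(2,+0) = 0.8900; S(2,+1) = 0.9705; S(2,+2) = 1.0583
Terminal payoffs V(N, j) = max(K - S_T, 0):
  V(2,-2) = 0.081541; V(2,-1) = 0.013833; V(2,+0) = 0.000000; V(2,+1) = 0.000000; V(2,+2) = 0.000000
Backward induction: V(k, j) = exp(-r*dt) * [p_u * V(k+1, j+1) + p_m * V(k+1, j) + p_d * V(k+1, j-1)]
  V(1,-1) = exp(-r*dt) * [p_u*0.000000 + p_m*0.013833 + p_d*0.081541] = 0.017902
  V(1,+0) = exp(-r*dt) * [p_u*0.000000 + p_m*0.000000 + p_d*0.013833] = 0.001490
  V(1,+1) = exp(-r*dt) * [p_u*0.000000 + p_m*0.000000 + p_d*0.000000] = 0.000000
  V(0,+0) = exp(-r*dt) * [p_u*0.000000 + p_m*0.001490 + p_d*0.017902] = 0.002910

Answer: Price = V(0,0) = 0.0029


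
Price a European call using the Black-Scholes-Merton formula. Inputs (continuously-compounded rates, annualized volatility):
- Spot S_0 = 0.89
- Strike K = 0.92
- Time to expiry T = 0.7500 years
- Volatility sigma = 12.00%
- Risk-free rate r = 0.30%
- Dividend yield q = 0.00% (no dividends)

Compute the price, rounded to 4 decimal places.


d1 = (ln(S/K) + (r - q + 0.5*sigma^2) * T) / (sigma * sqrt(T)) = -0.24539510
d2 = d1 - sigma * sqrt(T) = -0.34931815
exp(-rT) = 0.99775253; exp(-qT) = 1.00000000
C = S_0 * exp(-qT) * N(d1) - K * exp(-rT) * N(d2)
N(d1) = 0.40307526; N(d2) = 0.36342524
C = 0.8900 * 1.00000000 * 0.40307526 - 0.9200 * 0.99775253 * 0.36342524 = 0.0251

Answer: Price = 0.0251


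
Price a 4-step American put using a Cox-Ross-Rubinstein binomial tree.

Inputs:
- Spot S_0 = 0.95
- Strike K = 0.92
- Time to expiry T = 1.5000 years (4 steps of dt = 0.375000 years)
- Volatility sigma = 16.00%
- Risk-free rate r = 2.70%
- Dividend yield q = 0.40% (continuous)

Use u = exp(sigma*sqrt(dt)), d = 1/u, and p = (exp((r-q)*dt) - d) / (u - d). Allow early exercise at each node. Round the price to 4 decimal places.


Answer: Price = V(0,0) = 0.0468

Derivation:
dt = T/N = 0.375000
u = exp(sigma*sqrt(dt)) = 1.102940; d = 1/u = 0.906667
p = (exp((r-q)*dt) - d) / (u - d) = 0.519659
Discount per step: exp(-r*dt) = 0.989926
Stock lattice S(k, i) with i counting down-moves:
  k=0: S(0,0) = 0.9500
  k=1: S(1,0) = 1.0478; S(1,1) = 0.8613
  k=2: S(2,0) = 1.1557; S(2,1) = 0.9500; S(2,2) = 0.7809
  k=3: S(3,0) = 1.2746; S(3,1) = 1.0478; S(3,2) = 0.8613; S(3,3) = 0.7081
  k=4: S(4,0) = 1.4058; S(4,1) = 1.1557; S(4,2) = 0.9500; S(4,3) = 0.7809; S(4,4) = 0.6420
Terminal payoffs V(N, i) = max(K - S_T, 0):
  V(4,0) = 0.000000; V(4,1) = 0.000000; V(4,2) = 0.000000; V(4,3) = 0.139056; V(4,4) = 0.278029
Backward induction: V(k, i) = exp(-r*dt) * [p * V(k+1, i) + (1-p) * V(k+1, i+1)]; then take max(V_cont, immediate exercise) for American.
  V(3,0) = exp(-r*dt) * [p*0.000000 + (1-p)*0.000000] = 0.000000; exercise = 0.000000; V(3,0) = max -> 0.000000
  V(3,1) = exp(-r*dt) * [p*0.000000 + (1-p)*0.000000] = 0.000000; exercise = 0.000000; V(3,1) = max -> 0.000000
  V(3,2) = exp(-r*dt) * [p*0.000000 + (1-p)*0.139056] = 0.066122; exercise = 0.058666; V(3,2) = max -> 0.066122
  V(3,3) = exp(-r*dt) * [p*0.139056 + (1-p)*0.278029] = 0.203737; exercise = 0.211944; V(3,3) = max -> 0.211944
  V(2,0) = exp(-r*dt) * [p*0.000000 + (1-p)*0.000000] = 0.000000; exercise = 0.000000; V(2,0) = max -> 0.000000
  V(2,1) = exp(-r*dt) * [p*0.000000 + (1-p)*0.066122] = 0.031441; exercise = 0.000000; V(2,1) = max -> 0.031441
  V(2,2) = exp(-r*dt) * [p*0.066122 + (1-p)*0.211944] = 0.134794; exercise = 0.139056; V(2,2) = max -> 0.139056
  V(1,0) = exp(-r*dt) * [p*0.000000 + (1-p)*0.031441] = 0.014950; exercise = 0.000000; V(1,0) = max -> 0.014950
  V(1,1) = exp(-r*dt) * [p*0.031441 + (1-p)*0.139056] = 0.082296; exercise = 0.058666; V(1,1) = max -> 0.082296
  V(0,0) = exp(-r*dt) * [p*0.014950 + (1-p)*0.082296] = 0.046823; exercise = 0.000000; V(0,0) = max -> 0.046823


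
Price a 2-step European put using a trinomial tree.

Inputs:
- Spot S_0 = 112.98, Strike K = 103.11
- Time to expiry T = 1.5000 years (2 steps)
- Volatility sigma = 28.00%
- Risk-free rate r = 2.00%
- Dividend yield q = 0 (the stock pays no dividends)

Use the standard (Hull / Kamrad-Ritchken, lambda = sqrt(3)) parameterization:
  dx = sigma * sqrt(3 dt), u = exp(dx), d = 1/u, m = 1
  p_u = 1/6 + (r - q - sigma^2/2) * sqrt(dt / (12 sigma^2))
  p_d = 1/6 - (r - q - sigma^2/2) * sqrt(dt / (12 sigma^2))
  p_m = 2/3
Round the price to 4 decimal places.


dt = T/N = 0.750000; dx = sigma*sqrt(3*dt) = 0.420000
u = exp(dx) = 1.521962; d = 1/u = 0.657047
p_u = 0.149524, p_m = 0.666667, p_d = 0.183810
Discount per step: exp(-r*dt) = 0.985112
Stock lattice S(k, j) with j the centered position index:
  k=0: S(0,+0) = 112.9800
  k=1: S(1,-1) = 74.2331; S(1,+0) = 112.9800; S(1,+1) = 171.9512
  k=2: S(2,-2) = 48.7747; S(2,-1) = 74.2331; S(2,+0) = 112.9800; S(2,+1) = 171.9512; S(2,+2) = 261.7031
Terminal payoffs V(N, j) = max(K - S_T, 0):
  V(2,-2) = 54.335345; V(2,-1) = 28.876850; V(2,+0) = 0.000000; V(2,+1) = 0.000000; V(2,+2) = 0.000000
Backward induction: V(k, j) = exp(-r*dt) * [p_u * V(k+1, j+1) + p_m * V(k+1, j) + p_d * V(k+1, j-1)]
  V(1,-1) = exp(-r*dt) * [p_u*0.000000 + p_m*28.876850 + p_d*54.335345] = 28.803282
  V(1,+0) = exp(-r*dt) * [p_u*0.000000 + p_m*0.000000 + p_d*28.876850] = 5.228817
  V(1,+1) = exp(-r*dt) * [p_u*0.000000 + p_m*0.000000 + p_d*0.000000] = 0.000000
  V(0,+0) = exp(-r*dt) * [p_u*0.000000 + p_m*5.228817 + p_d*28.803282] = 8.649475

Answer: Price = V(0,0) = 8.6495


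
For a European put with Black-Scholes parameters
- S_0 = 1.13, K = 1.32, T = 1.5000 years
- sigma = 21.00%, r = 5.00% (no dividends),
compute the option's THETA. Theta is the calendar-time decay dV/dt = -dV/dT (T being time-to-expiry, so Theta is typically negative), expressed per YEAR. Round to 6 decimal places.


d1 = -0.1840581736; d2 = -0.4412545966
phi(d1) = 0.3922416250; exp(-qT) = 1.0000000000; exp(-rT) = 0.9277434863
Theta = -S*exp(-qT)*phi(d1)*sigma/(2*sqrt(T)) + r*K*exp(-rT)*N(-d2) - q*S*exp(-qT)*N(-d1)
N(-d1) = 0.5730160908; N(-d2) = 0.6704856540; sqrt(T) = 1.2247448714
Term 1 = -1.1300 * 1.0000000000 * 0.3922416250 * 0.2100 / (2 * 1.2247448714) = -0.0379993172
Term 2 = 0.0500 * 1.3200 * 0.9277434863 * 0.6704856540 = 0.0410545541
Term 3 = 0 (no dividend yield, q = 0)
Theta = -0.0379993172 + (0.0410545541) + (0.0000000000) = 0.003055

Answer: Theta = 0.003055


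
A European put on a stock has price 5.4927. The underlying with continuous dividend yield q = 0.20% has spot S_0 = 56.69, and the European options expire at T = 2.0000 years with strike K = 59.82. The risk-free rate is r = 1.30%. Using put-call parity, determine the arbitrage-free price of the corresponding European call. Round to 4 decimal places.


Answer: Call price = 3.6717

Derivation:
Put-call parity: C - P = S_0 * exp(-qT) - K * exp(-rT).
S_0 * exp(-qT) = 56.6900 * 0.99600799 = 56.46369292
K * exp(-rT) = 59.8200 * 0.97433509 = 58.28472506
C = P + S*exp(-qT) - K*exp(-rT)
C = 5.4927 + 56.46369292 - 58.28472506 = 3.6717


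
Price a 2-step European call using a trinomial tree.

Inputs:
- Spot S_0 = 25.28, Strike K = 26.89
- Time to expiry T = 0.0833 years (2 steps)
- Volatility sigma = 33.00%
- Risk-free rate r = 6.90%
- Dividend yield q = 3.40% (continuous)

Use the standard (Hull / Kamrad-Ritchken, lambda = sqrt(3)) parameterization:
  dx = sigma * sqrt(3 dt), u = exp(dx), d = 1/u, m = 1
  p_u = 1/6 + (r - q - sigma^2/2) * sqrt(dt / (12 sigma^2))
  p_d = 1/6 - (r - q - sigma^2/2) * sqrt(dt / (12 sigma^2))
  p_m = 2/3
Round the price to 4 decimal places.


dt = T/N = 0.041650; dx = sigma*sqrt(3*dt) = 0.116649
u = exp(dx) = 1.123725; d = 1/u = 0.889897
p_u = 0.163194, p_m = 0.666667, p_d = 0.170139
Discount per step: exp(-r*dt) = 0.997130
Stock lattice S(k, j) with j the centered position index:
  k=0: S(0,+0) = 25.2800
  k=1: S(1,-1) = 22.4966; S(1,+0) = 25.2800; S(1,+1) = 28.4078
  k=2: S(2,-2) = 20.0197; S(2,-1) = 22.4966; S(2,+0) = 25.2800; S(2,+1) = 28.4078; S(2,+2) = 31.9225
Terminal payoffs V(N, j) = max(S_T - K, 0):
  V(2,-2) = 0.000000; V(2,-1) = 0.000000; V(2,+0) = 0.000000; V(2,+1) = 1.517774; V(2,+2) = 5.032533
Backward induction: V(k, j) = exp(-r*dt) * [p_u * V(k+1, j+1) + p_m * V(k+1, j) + p_d * V(k+1, j-1)]
  V(1,-1) = exp(-r*dt) * [p_u*0.000000 + p_m*0.000000 + p_d*0.000000] = 0.000000
  V(1,+0) = exp(-r*dt) * [p_u*1.517774 + p_m*0.000000 + p_d*0.000000] = 0.246981
  V(1,+1) = exp(-r*dt) * [p_u*5.032533 + p_m*1.517774 + p_d*0.000000] = 1.827870
  V(0,+0) = exp(-r*dt) * [p_u*1.827870 + p_m*0.246981 + p_d*0.000000] = 0.461624

Answer: Price = V(0,0) = 0.4616


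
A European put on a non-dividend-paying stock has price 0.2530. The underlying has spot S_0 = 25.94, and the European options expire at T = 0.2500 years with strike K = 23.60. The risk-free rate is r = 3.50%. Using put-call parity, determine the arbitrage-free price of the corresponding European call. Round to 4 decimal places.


Put-call parity: C - P = S_0 * exp(-qT) - K * exp(-rT).
S_0 * exp(-qT) = 25.9400 * 1.00000000 = 25.94000000
K * exp(-rT) = 23.6000 * 0.99128817 = 23.39440081
C = P + S*exp(-qT) - K*exp(-rT)
C = 0.2530 + 25.94000000 - 23.39440081 = 2.7986

Answer: Call price = 2.7986


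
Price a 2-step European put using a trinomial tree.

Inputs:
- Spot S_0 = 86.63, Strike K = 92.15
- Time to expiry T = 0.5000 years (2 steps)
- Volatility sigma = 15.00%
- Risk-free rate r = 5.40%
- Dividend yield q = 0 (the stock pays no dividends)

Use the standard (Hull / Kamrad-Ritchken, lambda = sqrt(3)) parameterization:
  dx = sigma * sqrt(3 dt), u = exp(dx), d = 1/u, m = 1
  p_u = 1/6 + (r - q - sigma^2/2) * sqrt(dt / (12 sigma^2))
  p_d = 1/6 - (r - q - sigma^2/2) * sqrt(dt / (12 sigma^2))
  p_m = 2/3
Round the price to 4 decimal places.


dt = T/N = 0.250000; dx = sigma*sqrt(3*dt) = 0.129904
u = exp(dx) = 1.138719; d = 1/u = 0.878180
p_u = 0.207803, p_m = 0.666667, p_d = 0.125530
Discount per step: exp(-r*dt) = 0.986591
Stock lattice S(k, j) with j the centered position index:
  k=0: S(0,+0) = 86.6300
  k=1: S(1,-1) = 76.0767; S(1,+0) = 86.6300; S(1,+1) = 98.6472
  k=2: S(2,-2) = 66.8091; S(2,-1) = 76.0767; S(2,+0) = 86.6300; S(2,+1) = 98.6472; S(2,+2) = 112.3314
Terminal payoffs V(N, j) = max(K - S_T, 0):
  V(2,-2) = 25.340950; V(2,-1) = 16.073275; V(2,+0) = 5.520000; V(2,+1) = 0.000000; V(2,+2) = 0.000000
Backward induction: V(k, j) = exp(-r*dt) * [p_u * V(k+1, j+1) + p_m * V(k+1, j) + p_d * V(k+1, j-1)]
  V(1,-1) = exp(-r*dt) * [p_u*5.520000 + p_m*16.073275 + p_d*25.340950] = 14.841925
  V(1,+0) = exp(-r*dt) * [p_u*0.000000 + p_m*5.520000 + p_d*16.073275] = 5.621284
  V(1,+1) = exp(-r*dt) * [p_u*0.000000 + p_m*0.000000 + p_d*5.520000] = 0.683636
  V(0,+0) = exp(-r*dt) * [p_u*0.683636 + p_m*5.621284 + p_d*14.841925] = 5.675558

Answer: Price = V(0,0) = 5.6756


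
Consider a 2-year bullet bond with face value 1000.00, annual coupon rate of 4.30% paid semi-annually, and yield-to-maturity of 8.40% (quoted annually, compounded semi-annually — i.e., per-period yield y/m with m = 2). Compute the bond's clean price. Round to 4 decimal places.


Coupon per period c = face * coupon_rate / m = 21.500000
Periods per year m = 2; per-period yield y/m = 0.042000
Number of cashflows N = 4
Cashflows (t years, CF_t, discount factor 1/(1+y/m)^(m*t), PV):
  t = 0.5000: CF_t = 21.500000, DF = 0.959693, PV = 20.633397
  t = 1.0000: CF_t = 21.500000, DF = 0.921010, PV = 19.801725
  t = 1.5000: CF_t = 21.500000, DF = 0.883887, PV = 19.003575
  t = 2.0000: CF_t = 1021.500000, DF = 0.848260, PV = 866.497861
Price P = sum_t PV_t = 925.936558

Answer: Price = 925.9366


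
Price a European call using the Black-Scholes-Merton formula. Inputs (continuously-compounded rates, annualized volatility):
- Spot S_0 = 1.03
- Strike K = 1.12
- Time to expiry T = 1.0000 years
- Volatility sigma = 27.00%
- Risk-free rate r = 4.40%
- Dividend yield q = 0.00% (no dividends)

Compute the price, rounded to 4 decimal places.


d1 = (ln(S/K) + (r - q + 0.5*sigma^2) * T) / (sigma * sqrt(T)) = -0.01229586
d2 = d1 - sigma * sqrt(T) = -0.28229586
exp(-rT) = 0.95695396; exp(-qT) = 1.00000000
C = S_0 * exp(-qT) * N(d1) - K * exp(-rT) * N(d2)
N(d1) = 0.49509478; N(d2) = 0.38885833
C = 1.0300 * 1.00000000 * 0.49509478 - 1.1200 * 0.95695396 * 0.38885833 = 0.0932

Answer: Price = 0.0932


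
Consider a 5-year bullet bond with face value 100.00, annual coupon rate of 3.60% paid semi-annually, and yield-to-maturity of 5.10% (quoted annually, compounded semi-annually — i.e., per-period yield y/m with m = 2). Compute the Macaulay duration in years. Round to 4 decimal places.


Coupon per period c = face * coupon_rate / m = 1.800000
Periods per year m = 2; per-period yield y/m = 0.025500
Number of cashflows N = 10
Cashflows (t years, CF_t, discount factor 1/(1+y/m)^(m*t), PV):
  t = 0.5000: CF_t = 1.800000, DF = 0.975134, PV = 1.755241
  t = 1.0000: CF_t = 1.800000, DF = 0.950886, PV = 1.711596
  t = 1.5000: CF_t = 1.800000, DF = 0.927242, PV = 1.669035
  t = 2.0000: CF_t = 1.800000, DF = 0.904185, PV = 1.627533
  t = 2.5000: CF_t = 1.800000, DF = 0.881702, PV = 1.587063
  t = 3.0000: CF_t = 1.800000, DF = 0.859777, PV = 1.547599
  t = 3.5000: CF_t = 1.800000, DF = 0.838398, PV = 1.509117
  t = 4.0000: CF_t = 1.800000, DF = 0.817551, PV = 1.471591
  t = 4.5000: CF_t = 1.800000, DF = 0.797222, PV = 1.434999
  t = 5.0000: CF_t = 101.800000, DF = 0.777398, PV = 79.139104
Price P = sum_t PV_t = 93.452879
Macaulay numerator sum_t t * PV_t:
  t * PV_t at t = 0.5000: 0.877621
  t * PV_t at t = 1.0000: 1.711596
  t * PV_t at t = 1.5000: 2.503553
  t * PV_t at t = 2.0000: 3.255066
  t * PV_t at t = 2.5000: 3.967658
  t * PV_t at t = 3.0000: 4.642798
  t * PV_t at t = 3.5000: 5.281909
  t * PV_t at t = 4.0000: 5.886365
  t * PV_t at t = 4.5000: 6.457494
  t * PV_t at t = 5.0000: 395.695522
Macaulay duration D = (sum_t t * PV_t) / P = 430.279581 / 93.452879 = 4.604241

Answer: Macaulay duration = 4.6042 years


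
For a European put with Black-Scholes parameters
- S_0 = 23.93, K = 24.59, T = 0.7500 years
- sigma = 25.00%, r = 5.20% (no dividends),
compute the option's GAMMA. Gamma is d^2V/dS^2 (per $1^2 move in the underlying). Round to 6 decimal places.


Answer: Gamma = 0.075988

Derivation:
d1 = 0.1627229203; d2 = -0.0537834306
phi(d1) = 0.3936953439; exp(-qT) = 1.0000000000; exp(-rT) = 0.9617507091
Gamma = exp(-qT) * phi(d1) / (S * sigma * sqrt(T)) = 1.0000000000 * 0.3936953439 / (23.9300 * 0.2500 * 0.8660254038) = 0.075988


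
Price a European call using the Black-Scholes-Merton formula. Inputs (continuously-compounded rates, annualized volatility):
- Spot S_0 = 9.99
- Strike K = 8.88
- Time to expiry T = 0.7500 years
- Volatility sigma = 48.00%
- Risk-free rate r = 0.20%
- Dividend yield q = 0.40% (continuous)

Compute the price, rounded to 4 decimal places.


d1 = (ln(S/K) + (r - q + 0.5*sigma^2) * T) / (sigma * sqrt(T)) = 0.48757960
d2 = d1 - sigma * sqrt(T) = 0.07188741
exp(-rT) = 0.99850112; exp(-qT) = 0.99700450
C = S_0 * exp(-qT) * N(d1) - K * exp(-rT) * N(d2)
N(d1) = 0.68707618; N(d2) = 0.52865425
C = 9.9900 * 0.99700450 * 0.68707618 - 8.8800 * 0.99850112 * 0.52865425 = 2.1559

Answer: Price = 2.1559


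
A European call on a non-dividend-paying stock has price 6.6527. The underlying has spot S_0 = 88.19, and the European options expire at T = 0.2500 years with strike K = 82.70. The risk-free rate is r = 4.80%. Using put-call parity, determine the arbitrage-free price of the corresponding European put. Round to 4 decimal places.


Put-call parity: C - P = S_0 * exp(-qT) - K * exp(-rT).
S_0 * exp(-qT) = 88.1900 * 1.00000000 = 88.19000000
K * exp(-rT) = 82.7000 * 0.98807171 = 81.71353065
P = C - S*exp(-qT) + K*exp(-rT)
P = 6.6527 - 88.19000000 + 81.71353065 = 0.1762

Answer: Put price = 0.1762


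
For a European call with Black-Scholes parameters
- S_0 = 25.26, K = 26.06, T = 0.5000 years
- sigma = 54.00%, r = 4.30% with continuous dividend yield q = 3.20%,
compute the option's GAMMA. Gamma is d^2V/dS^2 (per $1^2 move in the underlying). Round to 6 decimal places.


Answer: Gamma = 0.040395

Derivation:
d1 = 0.1236665472; d2 = -0.2581711147
phi(d1) = 0.3959033193; exp(-qT) = 0.9841273201; exp(-rT) = 0.9787294775
Gamma = exp(-qT) * phi(d1) / (S * sigma * sqrt(T)) = 0.9841273201 * 0.3959033193 / (25.2600 * 0.5400 * 0.7071067812) = 0.040395


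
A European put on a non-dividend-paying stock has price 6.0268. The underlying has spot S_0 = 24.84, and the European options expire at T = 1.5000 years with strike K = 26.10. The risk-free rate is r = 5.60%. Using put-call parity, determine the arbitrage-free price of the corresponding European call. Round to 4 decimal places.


Put-call parity: C - P = S_0 * exp(-qT) - K * exp(-rT).
S_0 * exp(-qT) = 24.8400 * 1.00000000 = 24.84000000
K * exp(-rT) = 26.1000 * 0.91943126 = 23.99715578
C = P + S*exp(-qT) - K*exp(-rT)
C = 6.0268 + 24.84000000 - 23.99715578 = 6.8696

Answer: Call price = 6.8696


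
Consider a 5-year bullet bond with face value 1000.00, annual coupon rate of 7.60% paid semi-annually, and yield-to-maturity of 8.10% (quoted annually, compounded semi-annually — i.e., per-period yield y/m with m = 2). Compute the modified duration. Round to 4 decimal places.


Coupon per period c = face * coupon_rate / m = 38.000000
Periods per year m = 2; per-period yield y/m = 0.040500
Number of cashflows N = 10
Cashflows (t years, CF_t, discount factor 1/(1+y/m)^(m*t), PV):
  t = 0.5000: CF_t = 38.000000, DF = 0.961076, PV = 36.520903
  t = 1.0000: CF_t = 38.000000, DF = 0.923668, PV = 35.099379
  t = 1.5000: CF_t = 38.000000, DF = 0.887715, PV = 33.733185
  t = 2.0000: CF_t = 38.000000, DF = 0.853162, PV = 32.420168
  t = 2.5000: CF_t = 38.000000, DF = 0.819954, PV = 31.158258
  t = 3.0000: CF_t = 38.000000, DF = 0.788039, PV = 29.945467
  t = 3.5000: CF_t = 38.000000, DF = 0.757365, PV = 28.779882
  t = 4.0000: CF_t = 38.000000, DF = 0.727886, PV = 27.659665
  t = 4.5000: CF_t = 38.000000, DF = 0.699554, PV = 26.583052
  t = 5.0000: CF_t = 1038.000000, DF = 0.672325, PV = 697.873180
Price P = sum_t PV_t = 979.773138
First compute Macaulay numerator sum_t t * PV_t:
  t * PV_t at t = 0.5000: 18.260452
  t * PV_t at t = 1.0000: 35.099379
  t * PV_t at t = 1.5000: 50.599777
  t * PV_t at t = 2.0000: 64.840336
  t * PV_t at t = 2.5000: 77.895646
  t * PV_t at t = 3.0000: 89.836401
  t * PV_t at t = 3.5000: 100.729586
  t * PV_t at t = 4.0000: 110.638661
  t * PV_t at t = 4.5000: 119.623733
  t * PV_t at t = 5.0000: 3489.365898
Macaulay duration D = 4156.889867 / 979.773138 = 4.242707
Modified duration = D / (1 + y/m) = 4.242707 / (1 + 0.040500) = 4.077565

Answer: Modified duration = 4.0776


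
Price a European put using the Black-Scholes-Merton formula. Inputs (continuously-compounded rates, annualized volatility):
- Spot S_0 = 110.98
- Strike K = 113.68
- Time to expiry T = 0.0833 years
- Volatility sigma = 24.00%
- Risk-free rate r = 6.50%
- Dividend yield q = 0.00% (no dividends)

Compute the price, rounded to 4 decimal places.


Answer: Price = 4.2492

Derivation:
d1 = (ln(S/K) + (r - q + 0.5*sigma^2) * T) / (sigma * sqrt(T)) = -0.23421924
d2 = d1 - sigma * sqrt(T) = -0.30348741
exp(-rT) = 0.99460013; exp(-qT) = 1.00000000
P = K * exp(-rT) * N(-d2) - S_0 * exp(-qT) * N(-d1)
N(-d1) = 0.59259261; N(-d2) = 0.61924078
P = 113.6800 * 0.99460013 * 0.61924078 - 110.9800 * 1.00000000 * 0.59259261 = 4.2492


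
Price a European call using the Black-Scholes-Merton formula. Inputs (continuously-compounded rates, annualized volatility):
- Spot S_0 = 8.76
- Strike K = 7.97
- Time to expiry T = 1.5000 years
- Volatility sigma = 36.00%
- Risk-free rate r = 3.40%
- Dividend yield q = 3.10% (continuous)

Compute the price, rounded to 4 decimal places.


Answer: Price = 1.8187

Derivation:
d1 = (ln(S/K) + (r - q + 0.5*sigma^2) * T) / (sigma * sqrt(T)) = 0.44501652
d2 = d1 - sigma * sqrt(T) = 0.00410837
exp(-rT) = 0.95027867; exp(-qT) = 0.95456456
C = S_0 * exp(-qT) * N(d1) - K * exp(-rT) * N(d2)
N(d1) = 0.67184609; N(d2) = 0.50163900
C = 8.7600 * 0.95456456 * 0.67184609 - 7.9700 * 0.95027867 * 0.50163900 = 1.8187


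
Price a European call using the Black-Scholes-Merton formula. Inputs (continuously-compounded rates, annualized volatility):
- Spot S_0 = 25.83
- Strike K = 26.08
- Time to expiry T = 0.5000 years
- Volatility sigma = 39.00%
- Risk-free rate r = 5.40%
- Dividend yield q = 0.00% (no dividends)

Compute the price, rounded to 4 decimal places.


Answer: Price = 3.0363

Derivation:
d1 = (ln(S/K) + (r - q + 0.5*sigma^2) * T) / (sigma * sqrt(T)) = 0.20086500
d2 = d1 - sigma * sqrt(T) = -0.07490665
exp(-rT) = 0.97336124; exp(-qT) = 1.00000000
C = S_0 * exp(-qT) * N(d1) - K * exp(-rT) * N(d2)
N(d1) = 0.57959793; N(d2) = 0.47014449
C = 25.8300 * 1.00000000 * 0.57959793 - 26.0800 * 0.97336124 * 0.47014449 = 3.0363


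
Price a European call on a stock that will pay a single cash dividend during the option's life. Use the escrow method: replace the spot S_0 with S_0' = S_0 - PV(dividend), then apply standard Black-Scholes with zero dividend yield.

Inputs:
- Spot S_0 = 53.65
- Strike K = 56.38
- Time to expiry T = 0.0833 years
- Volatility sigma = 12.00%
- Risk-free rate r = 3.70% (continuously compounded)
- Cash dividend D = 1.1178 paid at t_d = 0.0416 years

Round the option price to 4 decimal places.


Answer: Price = 0.0182

Derivation:
PV(D) = D * exp(-r * t_d) = 1.1178 * 0.99846198 = 1.11608081
S_0' = S_0 - PV(D) = 53.6500 - 1.11608081 = 52.53391919
d1 = (ln(S_0'/K) + (r + sigma^2/2)*T) / (sigma*sqrt(T)) = -1.93374765
d2 = d1 - sigma*sqrt(T) = -1.96838174
exp(-rT) = 0.99692264
N(d1) = 0.02657208; N(d2) = 0.02451207
C = S_0' * N(d1) - K * exp(-rT) * N(d2) = 52.53391919 * 0.02657208 - 56.3800 * 0.99692264 * 0.02451207 = 0.0182


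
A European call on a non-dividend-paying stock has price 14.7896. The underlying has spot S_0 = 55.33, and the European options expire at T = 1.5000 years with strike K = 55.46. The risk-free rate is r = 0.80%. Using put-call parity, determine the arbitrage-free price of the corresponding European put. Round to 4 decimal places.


Put-call parity: C - P = S_0 * exp(-qT) - K * exp(-rT).
S_0 * exp(-qT) = 55.3300 * 1.00000000 = 55.33000000
K * exp(-rT) = 55.4600 * 0.98807171 = 54.79845720
P = C - S*exp(-qT) + K*exp(-rT)
P = 14.7896 - 55.33000000 + 54.79845720 = 14.2581

Answer: Put price = 14.2581


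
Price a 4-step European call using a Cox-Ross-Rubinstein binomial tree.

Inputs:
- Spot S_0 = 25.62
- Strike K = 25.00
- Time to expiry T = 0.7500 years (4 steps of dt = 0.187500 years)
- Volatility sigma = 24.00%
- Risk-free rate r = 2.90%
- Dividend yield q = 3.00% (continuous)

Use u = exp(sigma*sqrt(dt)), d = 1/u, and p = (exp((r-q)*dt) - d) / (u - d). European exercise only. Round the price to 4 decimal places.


Answer: Price = V(0,0) = 2.3323

Derivation:
dt = T/N = 0.187500
u = exp(sigma*sqrt(dt)) = 1.109515; d = 1/u = 0.901295
p = (exp((r-q)*dt) - d) / (u - d) = 0.473142
Discount per step: exp(-r*dt) = 0.994577
Stock lattice S(k, i) with i counting down-moves:
  k=0: S(0,0) = 25.6200
  k=1: S(1,0) = 28.4258; S(1,1) = 23.0912
  k=2: S(2,0) = 31.5388; S(2,1) = 25.6200; S(2,2) = 20.8119
  k=3: S(3,0) = 34.9928; S(3,1) = 28.4258; S(3,2) = 23.0912; S(3,3) = 18.7577
  k=4: S(4,0) = 38.8250; S(4,1) = 31.5388; S(4,2) = 25.6200; S(4,3) = 20.8119; S(4,4) = 16.9062
Terminal payoffs V(N, i) = max(S_T - K, 0):
  V(4,0) = 13.825044; V(4,1) = 6.538827; V(4,2) = 0.620000; V(4,3) = 0.000000; V(4,4) = 0.000000
Backward induction: V(k, i) = exp(-r*dt) * [p * V(k+1, i) + (1-p) * V(k+1, i+1)].
  V(3,0) = exp(-r*dt) * [p*13.825044 + (1-p)*6.538827] = 9.932091
  V(3,1) = exp(-r*dt) * [p*6.538827 + (1-p)*0.620000] = 3.401899
  V(3,2) = exp(-r*dt) * [p*0.620000 + (1-p)*0.000000] = 0.291757
  V(3,3) = exp(-r*dt) * [p*0.000000 + (1-p)*0.000000] = 0.000000
  V(2,0) = exp(-r*dt) * [p*9.932091 + (1-p)*3.401899] = 6.456406
  V(2,1) = exp(-r*dt) * [p*3.401899 + (1-p)*0.291757] = 1.753735
  V(2,2) = exp(-r*dt) * [p*0.291757 + (1-p)*0.000000] = 0.137294
  V(1,0) = exp(-r*dt) * [p*6.456406 + (1-p)*1.753735] = 3.957191
  V(1,1) = exp(-r*dt) * [p*1.753735 + (1-p)*0.137294] = 0.897208
  V(0,0) = exp(-r*dt) * [p*3.957191 + (1-p)*0.897208] = 2.332299


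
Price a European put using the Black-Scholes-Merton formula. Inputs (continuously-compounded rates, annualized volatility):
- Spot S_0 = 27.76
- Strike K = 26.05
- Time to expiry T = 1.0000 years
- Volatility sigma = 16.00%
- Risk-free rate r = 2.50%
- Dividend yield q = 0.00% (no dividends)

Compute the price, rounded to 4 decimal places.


d1 = (ln(S/K) + (r - q + 0.5*sigma^2) * T) / (sigma * sqrt(T)) = 0.63361480
d2 = d1 - sigma * sqrt(T) = 0.47361480
exp(-rT) = 0.97530991; exp(-qT) = 1.00000000
P = K * exp(-rT) * N(-d2) - S_0 * exp(-qT) * N(-d1)
N(-d1) = 0.26316612; N(-d2) = 0.31788731
P = 26.0500 * 0.97530991 * 0.31788731 - 27.7600 * 1.00000000 * 0.26316612 = 0.7710

Answer: Price = 0.7710


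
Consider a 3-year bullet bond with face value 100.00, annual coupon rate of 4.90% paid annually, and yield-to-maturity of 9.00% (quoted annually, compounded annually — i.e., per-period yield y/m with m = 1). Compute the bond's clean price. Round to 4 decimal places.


Answer: Price = 89.6217

Derivation:
Coupon per period c = face * coupon_rate / m = 4.900000
Periods per year m = 1; per-period yield y/m = 0.090000
Number of cashflows N = 3
Cashflows (t years, CF_t, discount factor 1/(1+y/m)^(m*t), PV):
  t = 1.0000: CF_t = 4.900000, DF = 0.917431, PV = 4.495413
  t = 2.0000: CF_t = 4.900000, DF = 0.841680, PV = 4.124232
  t = 3.0000: CF_t = 104.900000, DF = 0.772183, PV = 81.002047
Price P = sum_t PV_t = 89.621692


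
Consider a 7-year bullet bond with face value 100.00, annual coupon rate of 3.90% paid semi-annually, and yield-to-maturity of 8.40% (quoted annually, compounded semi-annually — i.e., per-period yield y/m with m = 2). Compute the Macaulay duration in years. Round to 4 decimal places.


Answer: Macaulay duration = 6.0486 years

Derivation:
Coupon per period c = face * coupon_rate / m = 1.950000
Periods per year m = 2; per-period yield y/m = 0.042000
Number of cashflows N = 14
Cashflows (t years, CF_t, discount factor 1/(1+y/m)^(m*t), PV):
  t = 0.5000: CF_t = 1.950000, DF = 0.959693, PV = 1.871401
  t = 1.0000: CF_t = 1.950000, DF = 0.921010, PV = 1.795970
  t = 1.5000: CF_t = 1.950000, DF = 0.883887, PV = 1.723580
  t = 2.0000: CF_t = 1.950000, DF = 0.848260, PV = 1.654108
  t = 2.5000: CF_t = 1.950000, DF = 0.814069, PV = 1.587435
  t = 3.0000: CF_t = 1.950000, DF = 0.781257, PV = 1.523450
  t = 3.5000: CF_t = 1.950000, DF = 0.749766, PV = 1.462044
  t = 4.0000: CF_t = 1.950000, DF = 0.719545, PV = 1.403114
  t = 4.5000: CF_t = 1.950000, DF = 0.690543, PV = 1.346558
  t = 5.0000: CF_t = 1.950000, DF = 0.662709, PV = 1.292282
  t = 5.5000: CF_t = 1.950000, DF = 0.635997, PV = 1.240194
  t = 6.0000: CF_t = 1.950000, DF = 0.610362, PV = 1.190206
  t = 6.5000: CF_t = 1.950000, DF = 0.585760, PV = 1.142232
  t = 7.0000: CF_t = 101.950000, DF = 0.562150, PV = 57.311155
Price P = sum_t PV_t = 76.543731
Macaulay numerator sum_t t * PV_t:
  t * PV_t at t = 0.5000: 0.935701
  t * PV_t at t = 1.0000: 1.795970
  t * PV_t at t = 1.5000: 2.585370
  t * PV_t at t = 2.0000: 3.308215
  t * PV_t at t = 2.5000: 3.968588
  t * PV_t at t = 3.0000: 4.570351
  t * PV_t at t = 3.5000: 5.117156
  t * PV_t at t = 4.0000: 5.612455
  t * PV_t at t = 4.5000: 6.059512
  t * PV_t at t = 5.0000: 6.461412
  t * PV_t at t = 5.5000: 6.821068
  t * PV_t at t = 6.0000: 7.141234
  t * PV_t at t = 6.5000: 7.424507
  t * PV_t at t = 7.0000: 401.178088
Macaulay duration D = (sum_t t * PV_t) / P = 462.979627 / 76.543731 = 6.048564
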